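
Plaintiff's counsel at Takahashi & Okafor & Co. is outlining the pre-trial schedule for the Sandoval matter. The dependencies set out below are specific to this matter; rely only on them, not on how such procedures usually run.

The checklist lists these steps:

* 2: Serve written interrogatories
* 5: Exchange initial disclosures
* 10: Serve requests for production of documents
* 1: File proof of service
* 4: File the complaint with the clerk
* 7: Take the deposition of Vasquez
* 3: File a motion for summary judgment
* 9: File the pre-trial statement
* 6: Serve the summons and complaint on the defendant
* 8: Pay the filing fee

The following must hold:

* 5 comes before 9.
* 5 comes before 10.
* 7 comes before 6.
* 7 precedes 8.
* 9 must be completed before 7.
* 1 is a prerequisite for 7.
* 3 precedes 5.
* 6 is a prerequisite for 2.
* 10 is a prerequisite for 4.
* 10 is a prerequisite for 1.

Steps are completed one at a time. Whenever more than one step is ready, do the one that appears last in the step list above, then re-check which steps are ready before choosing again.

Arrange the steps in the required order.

3 5 9 10 4 1 7 8 6 2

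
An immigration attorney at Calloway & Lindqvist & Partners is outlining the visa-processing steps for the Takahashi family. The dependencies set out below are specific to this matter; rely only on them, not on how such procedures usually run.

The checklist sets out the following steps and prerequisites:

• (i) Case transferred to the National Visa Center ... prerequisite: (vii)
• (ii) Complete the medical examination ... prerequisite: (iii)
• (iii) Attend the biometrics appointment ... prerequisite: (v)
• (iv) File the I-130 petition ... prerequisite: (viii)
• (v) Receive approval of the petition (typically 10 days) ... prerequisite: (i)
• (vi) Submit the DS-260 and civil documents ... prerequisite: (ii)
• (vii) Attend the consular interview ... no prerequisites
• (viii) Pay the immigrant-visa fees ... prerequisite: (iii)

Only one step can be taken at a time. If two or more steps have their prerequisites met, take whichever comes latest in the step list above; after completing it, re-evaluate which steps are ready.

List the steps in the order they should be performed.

(vii) (i) (v) (iii) (viii) (iv) (ii) (vi)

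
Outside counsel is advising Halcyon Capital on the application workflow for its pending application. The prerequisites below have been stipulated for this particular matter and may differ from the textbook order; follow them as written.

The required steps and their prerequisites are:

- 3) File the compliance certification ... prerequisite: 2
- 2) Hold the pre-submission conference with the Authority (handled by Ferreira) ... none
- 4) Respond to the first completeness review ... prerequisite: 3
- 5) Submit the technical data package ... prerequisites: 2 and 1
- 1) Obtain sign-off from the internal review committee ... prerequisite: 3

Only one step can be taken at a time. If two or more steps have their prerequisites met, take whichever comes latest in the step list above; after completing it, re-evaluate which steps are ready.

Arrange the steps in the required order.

2, 3, 1, 5, 4

2 is the only step with nothing outstanding, so it goes first.
3 needed 2, now all done → 3.
1 and 4 are both available; 1 is listed later → 1.
5 now also ready, so the ready set is {5, 4}; 5 is listed later → 5.
4 needed 3, now all done → 4.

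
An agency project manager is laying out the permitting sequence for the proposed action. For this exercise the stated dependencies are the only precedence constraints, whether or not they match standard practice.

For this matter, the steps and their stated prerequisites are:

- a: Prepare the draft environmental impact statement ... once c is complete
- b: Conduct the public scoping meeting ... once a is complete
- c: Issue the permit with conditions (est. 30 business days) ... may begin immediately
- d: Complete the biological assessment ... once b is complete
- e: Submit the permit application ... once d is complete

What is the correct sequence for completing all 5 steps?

c, a, b, d, e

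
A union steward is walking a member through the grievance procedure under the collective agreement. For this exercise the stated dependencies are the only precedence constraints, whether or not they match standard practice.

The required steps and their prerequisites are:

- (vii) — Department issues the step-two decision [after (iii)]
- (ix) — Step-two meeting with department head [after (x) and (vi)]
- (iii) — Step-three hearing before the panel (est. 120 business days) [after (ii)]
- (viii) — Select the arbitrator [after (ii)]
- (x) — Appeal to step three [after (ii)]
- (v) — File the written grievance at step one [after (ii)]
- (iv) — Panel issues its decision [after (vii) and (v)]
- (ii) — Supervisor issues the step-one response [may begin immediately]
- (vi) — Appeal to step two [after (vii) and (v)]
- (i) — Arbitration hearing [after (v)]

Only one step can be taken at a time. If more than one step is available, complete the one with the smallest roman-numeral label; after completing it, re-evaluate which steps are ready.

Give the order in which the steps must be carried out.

(ii) → (iii) → (v) → (i) → (vii) → (iv) → (vi) → (viii) → (x) → (ix)

(ii) has no prerequisites → (ii) first.
Ready: (iii), (v), (viii) and (x). (iii) has the earlier label → (iii).
Now (v), (vii), (viii) and (x) have their prerequisites met. (v) has the earlier label, so (v) next.
(i) now also ready, so the ready set is {(i), (vii), (viii), (x)}; (i) has the earlier label → (i).
Ready: (vii), (viii) and (x). (vii) has the earlier label → (vii).
(iv) and (vi) now also ready, so the ready set is {(iv), (vi), (viii), (x)}; (iv) has the earlier label → (iv).
(vi), (viii) and (x) are all available; (vi) has the earlier label → (vi).
Now (viii) and (x) have their prerequisites met. (viii) has the earlier label, so (viii) next.
(x) needed (ii), now all done → (x).
That leaves (ix) as the only ready step → (ix).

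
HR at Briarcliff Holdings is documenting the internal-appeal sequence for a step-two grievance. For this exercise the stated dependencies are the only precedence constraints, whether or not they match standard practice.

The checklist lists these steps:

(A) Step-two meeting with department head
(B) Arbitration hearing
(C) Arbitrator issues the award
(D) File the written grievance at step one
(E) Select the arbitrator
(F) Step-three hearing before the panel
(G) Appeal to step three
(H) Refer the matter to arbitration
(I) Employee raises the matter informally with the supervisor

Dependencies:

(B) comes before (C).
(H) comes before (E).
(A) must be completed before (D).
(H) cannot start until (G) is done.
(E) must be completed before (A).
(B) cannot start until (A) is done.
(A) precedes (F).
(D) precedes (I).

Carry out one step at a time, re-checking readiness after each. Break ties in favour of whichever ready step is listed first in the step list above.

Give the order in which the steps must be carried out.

(G) → (H) → (E) → (A) → (B) → (C) → (D) → (F) → (I)

Only (G) has no prerequisites, so it is first.
That leaves (H) as the only ready step → (H).
(E) needed (H), now all done → (E).
(A) needed (E), now all done → (A).
Ready: (B), (D) and (F). (B) is listed earlier → (B).
(C), (D) and (F) are all available; (C) is listed earlier → (C).
Now (D) and (F) have their prerequisites met. (D) is listed earlier, so (D) next.
Ready: (F) and (I). (F) is listed earlier → (F).
(I) is the only step now ready → (I).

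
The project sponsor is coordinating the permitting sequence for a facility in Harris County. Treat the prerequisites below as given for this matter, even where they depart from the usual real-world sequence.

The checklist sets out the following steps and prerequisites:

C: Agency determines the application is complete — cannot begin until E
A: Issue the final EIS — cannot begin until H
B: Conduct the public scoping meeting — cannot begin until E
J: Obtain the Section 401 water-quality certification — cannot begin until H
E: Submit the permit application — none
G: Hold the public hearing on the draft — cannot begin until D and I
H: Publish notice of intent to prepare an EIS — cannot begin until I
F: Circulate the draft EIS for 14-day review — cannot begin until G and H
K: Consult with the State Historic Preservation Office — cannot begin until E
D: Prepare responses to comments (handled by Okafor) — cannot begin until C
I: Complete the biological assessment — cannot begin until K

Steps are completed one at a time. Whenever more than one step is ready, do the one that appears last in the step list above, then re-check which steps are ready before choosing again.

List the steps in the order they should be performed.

E K I H J B A C D G F

E is the only step with nothing outstanding, so it goes first.
Now K, B and C have their prerequisites met. K is listed later, so K next.
I, B and C are all available; I is listed later → I.
H, B and C are all available; H is listed later → H.
Now J, B, A and C have their prerequisites met. J is listed later, so J next.
Ready: B, A and C. B is listed later → B.
A and C are both available; A is listed later → A.
C is the only step now ready → C.
That leaves D as the only ready step → D.
G needed I and D, now all done → G.
F is the only step now ready → F.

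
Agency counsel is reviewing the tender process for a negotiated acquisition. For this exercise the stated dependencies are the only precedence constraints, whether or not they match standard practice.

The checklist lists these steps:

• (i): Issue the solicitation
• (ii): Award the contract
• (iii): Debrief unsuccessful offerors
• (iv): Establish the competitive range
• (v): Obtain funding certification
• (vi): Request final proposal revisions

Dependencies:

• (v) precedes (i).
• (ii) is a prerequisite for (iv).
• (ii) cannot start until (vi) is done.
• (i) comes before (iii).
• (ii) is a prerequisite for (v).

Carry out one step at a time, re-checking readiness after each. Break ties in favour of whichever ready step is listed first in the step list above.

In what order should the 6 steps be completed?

(vi), (ii), (iv), (v), (i), (iii)

(vi) has no prerequisites → (vi) first.
(ii) is the only step now ready → (ii).
Now (iv) and (v) have their prerequisites met. (iv) is listed earlier, so (iv) next.
(v) needed (ii), now all done → (v).
(i) needed (v), now all done → (i).
That leaves (iii) as the only ready step → (iii).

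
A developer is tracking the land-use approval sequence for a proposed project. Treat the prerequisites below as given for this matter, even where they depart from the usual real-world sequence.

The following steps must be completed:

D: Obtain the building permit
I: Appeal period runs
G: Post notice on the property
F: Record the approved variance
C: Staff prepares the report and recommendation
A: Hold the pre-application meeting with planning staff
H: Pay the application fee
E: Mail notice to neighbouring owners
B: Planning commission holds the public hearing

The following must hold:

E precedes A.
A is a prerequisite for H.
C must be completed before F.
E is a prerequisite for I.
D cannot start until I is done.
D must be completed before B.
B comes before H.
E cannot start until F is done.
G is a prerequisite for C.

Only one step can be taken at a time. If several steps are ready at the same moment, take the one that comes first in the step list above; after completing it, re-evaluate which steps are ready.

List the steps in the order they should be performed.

G has no prerequisites → G first.
C is the only step now ready → C.
F is the only step now ready → F.
Next only E has its prerequisites met → E.
I and A are both available; I is listed earlier → I.
D and A are both available; D is listed earlier → D.
B now also ready, so the ready set is {A, B}; A is listed earlier → A.
That leaves B as the only ready step → B.
H needed A and B, now all done → H.

G → C → F → E → I → D → A → B → H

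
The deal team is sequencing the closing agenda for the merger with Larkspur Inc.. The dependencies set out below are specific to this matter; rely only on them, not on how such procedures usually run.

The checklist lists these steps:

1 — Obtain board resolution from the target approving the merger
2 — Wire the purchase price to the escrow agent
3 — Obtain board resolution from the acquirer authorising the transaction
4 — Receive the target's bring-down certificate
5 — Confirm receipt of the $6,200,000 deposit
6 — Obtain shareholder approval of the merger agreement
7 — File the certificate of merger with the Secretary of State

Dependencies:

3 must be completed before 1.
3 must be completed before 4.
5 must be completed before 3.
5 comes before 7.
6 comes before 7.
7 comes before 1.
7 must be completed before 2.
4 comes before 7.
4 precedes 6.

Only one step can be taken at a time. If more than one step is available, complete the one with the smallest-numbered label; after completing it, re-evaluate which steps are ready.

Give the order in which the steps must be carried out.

5 has no prerequisites → 5 first.
3 needed 5, now all done → 3.
4 is the only step now ready → 4.
6 needed 4, now all done → 6.
7 is the only step now ready → 7.
1 and 2 are both available; 1 has the earlier label → 1.
2 needed 7, now all done → 2.

5, 3, 4, 6, 7, 1, 2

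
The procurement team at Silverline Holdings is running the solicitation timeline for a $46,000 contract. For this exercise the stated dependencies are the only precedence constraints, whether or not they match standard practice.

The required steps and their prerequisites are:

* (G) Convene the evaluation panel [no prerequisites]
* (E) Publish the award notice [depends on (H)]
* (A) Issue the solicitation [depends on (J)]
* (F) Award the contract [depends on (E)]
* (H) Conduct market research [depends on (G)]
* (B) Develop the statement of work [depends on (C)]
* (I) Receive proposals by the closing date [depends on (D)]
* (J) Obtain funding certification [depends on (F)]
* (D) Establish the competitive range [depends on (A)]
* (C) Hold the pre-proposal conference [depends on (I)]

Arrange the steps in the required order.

(G) (H) (E) (F) (J) (A) (D) (I) (C) (B)

(G) is the only step with nothing outstanding, so it goes first.
That leaves (H) as the only ready step → (H).
(E) needed (H), now all done → (E).
That leaves (F) as the only ready step → (F).
Next only (J) has its prerequisites met → (J).
That leaves (A) as the only ready step → (A).
Next only (D) has its prerequisites met → (D).
(I) needed (D), now all done → (I).
Next only (C) has its prerequisites met → (C).
That leaves (B) as the only ready step → (B).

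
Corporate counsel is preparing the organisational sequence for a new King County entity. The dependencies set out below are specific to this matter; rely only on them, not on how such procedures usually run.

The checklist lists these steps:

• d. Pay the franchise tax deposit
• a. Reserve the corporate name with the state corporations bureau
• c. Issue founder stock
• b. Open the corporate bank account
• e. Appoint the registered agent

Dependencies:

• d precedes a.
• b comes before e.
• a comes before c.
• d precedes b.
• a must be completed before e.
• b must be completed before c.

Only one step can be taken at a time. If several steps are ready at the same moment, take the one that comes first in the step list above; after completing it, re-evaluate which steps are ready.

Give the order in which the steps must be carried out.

d has no prerequisites → d first.
Ready: a and b. a is listed earlier → a.
b is the only step now ready → b.
Ready: c and e. c is listed earlier → c.
e needed a and b, now all done → e.

d, a, b, c, e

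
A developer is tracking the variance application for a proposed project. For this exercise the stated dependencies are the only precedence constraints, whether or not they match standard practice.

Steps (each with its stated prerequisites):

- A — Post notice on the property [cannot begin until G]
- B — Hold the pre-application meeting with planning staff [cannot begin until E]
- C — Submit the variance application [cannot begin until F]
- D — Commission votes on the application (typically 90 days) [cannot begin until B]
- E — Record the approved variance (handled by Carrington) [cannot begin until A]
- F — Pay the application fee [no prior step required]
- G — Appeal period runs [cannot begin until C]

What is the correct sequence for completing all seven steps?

F → C → G → A → E → B → D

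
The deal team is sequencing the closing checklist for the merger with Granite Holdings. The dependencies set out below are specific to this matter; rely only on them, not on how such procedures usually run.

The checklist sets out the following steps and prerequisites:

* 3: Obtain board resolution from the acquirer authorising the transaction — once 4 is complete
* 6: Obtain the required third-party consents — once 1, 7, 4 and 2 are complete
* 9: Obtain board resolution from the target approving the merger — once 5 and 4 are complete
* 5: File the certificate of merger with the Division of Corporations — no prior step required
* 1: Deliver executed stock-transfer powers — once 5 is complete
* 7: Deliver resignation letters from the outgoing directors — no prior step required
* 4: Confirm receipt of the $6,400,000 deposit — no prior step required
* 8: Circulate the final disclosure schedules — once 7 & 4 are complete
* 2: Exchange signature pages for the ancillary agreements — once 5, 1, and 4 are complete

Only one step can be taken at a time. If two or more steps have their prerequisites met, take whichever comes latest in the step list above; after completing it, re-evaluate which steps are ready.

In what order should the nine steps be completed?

4 → 7 → 8 → 5 → 1 → 2 → 9 → 6 → 3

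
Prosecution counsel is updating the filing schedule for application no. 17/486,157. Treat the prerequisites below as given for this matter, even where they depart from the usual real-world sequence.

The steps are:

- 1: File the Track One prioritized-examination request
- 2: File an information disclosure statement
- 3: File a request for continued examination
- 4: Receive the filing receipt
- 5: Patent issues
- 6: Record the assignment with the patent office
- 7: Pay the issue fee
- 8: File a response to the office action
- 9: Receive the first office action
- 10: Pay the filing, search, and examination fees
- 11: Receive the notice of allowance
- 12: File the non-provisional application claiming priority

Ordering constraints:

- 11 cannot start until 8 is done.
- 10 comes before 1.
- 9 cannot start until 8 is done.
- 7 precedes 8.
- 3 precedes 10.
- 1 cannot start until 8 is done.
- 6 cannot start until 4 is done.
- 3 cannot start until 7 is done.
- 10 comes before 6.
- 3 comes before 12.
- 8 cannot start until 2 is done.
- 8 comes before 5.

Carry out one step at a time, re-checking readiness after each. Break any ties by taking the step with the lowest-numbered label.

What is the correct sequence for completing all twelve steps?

2, 4, 7, 3, 8, 5, 9, 10, 1, 6, 11, 12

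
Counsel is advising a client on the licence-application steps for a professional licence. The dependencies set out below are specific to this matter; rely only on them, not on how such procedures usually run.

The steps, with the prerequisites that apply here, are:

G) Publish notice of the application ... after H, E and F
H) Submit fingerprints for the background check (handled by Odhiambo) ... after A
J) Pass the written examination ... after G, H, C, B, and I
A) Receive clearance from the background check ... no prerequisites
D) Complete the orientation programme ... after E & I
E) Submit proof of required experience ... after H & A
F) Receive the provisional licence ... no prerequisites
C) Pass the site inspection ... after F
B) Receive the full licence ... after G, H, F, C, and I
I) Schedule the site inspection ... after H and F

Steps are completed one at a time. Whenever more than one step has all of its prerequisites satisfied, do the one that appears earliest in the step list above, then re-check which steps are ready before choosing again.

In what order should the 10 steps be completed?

A H E F G C I D B J

A and F have no prerequisites; A is listed earlier, so A is first.
H now also ready, so the ready set is {H, F}; H is listed earlier → H.
Now E and F have their prerequisites met. E is listed earlier, so E next.
That leaves F as the only ready step → F.
Now G, C and I have their prerequisites met. G is listed earlier, so G next.
C and I are both available; C is listed earlier → C.
Next only I has its prerequisites met → I.
Now D and B have their prerequisites met. D is listed earlier, so D next.
That leaves B as the only ready step → B.
That leaves J as the only ready step → J.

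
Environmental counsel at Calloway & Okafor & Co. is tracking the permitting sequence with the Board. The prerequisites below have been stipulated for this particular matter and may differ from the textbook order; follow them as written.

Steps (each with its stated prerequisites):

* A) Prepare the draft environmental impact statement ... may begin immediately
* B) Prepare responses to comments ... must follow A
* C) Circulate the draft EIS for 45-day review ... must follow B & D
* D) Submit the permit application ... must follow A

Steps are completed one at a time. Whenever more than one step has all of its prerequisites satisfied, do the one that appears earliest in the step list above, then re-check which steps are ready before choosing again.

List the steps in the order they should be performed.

A B D C

A has no prerequisites → A first.
Now B and D have their prerequisites met. B is listed earlier, so B next.
Next only D has its prerequisites met → D.
C is the only step now ready → C.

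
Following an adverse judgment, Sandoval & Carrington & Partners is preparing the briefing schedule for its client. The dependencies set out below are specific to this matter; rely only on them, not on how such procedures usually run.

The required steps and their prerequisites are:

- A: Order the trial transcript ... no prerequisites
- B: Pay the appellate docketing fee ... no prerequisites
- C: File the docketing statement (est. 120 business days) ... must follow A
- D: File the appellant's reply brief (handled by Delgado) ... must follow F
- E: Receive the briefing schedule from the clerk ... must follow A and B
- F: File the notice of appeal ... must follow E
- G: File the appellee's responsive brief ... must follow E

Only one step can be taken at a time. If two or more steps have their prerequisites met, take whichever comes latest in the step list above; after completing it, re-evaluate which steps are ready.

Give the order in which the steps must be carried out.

B A E G F D C

B and A have no prerequisites; B is listed later, so B is first.
Next only A has its prerequisites met → A.
Now E and C have their prerequisites met. E is listed later, so E next.
G, F and C are all available; G is listed later → G.
Now F and C have their prerequisites met. F is listed later, so F next.
D now also ready, so the ready set is {D, C}; D is listed later → D.
That leaves C as the only ready step → C.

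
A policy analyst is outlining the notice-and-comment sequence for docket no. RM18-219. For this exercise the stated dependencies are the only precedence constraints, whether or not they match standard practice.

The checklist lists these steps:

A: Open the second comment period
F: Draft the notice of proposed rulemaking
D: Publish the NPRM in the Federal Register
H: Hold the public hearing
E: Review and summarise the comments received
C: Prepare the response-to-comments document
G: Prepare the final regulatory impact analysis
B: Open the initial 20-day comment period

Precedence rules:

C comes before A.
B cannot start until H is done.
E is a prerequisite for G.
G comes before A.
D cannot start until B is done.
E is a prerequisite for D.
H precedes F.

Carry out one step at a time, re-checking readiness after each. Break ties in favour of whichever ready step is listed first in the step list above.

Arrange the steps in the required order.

Nothing is required for H, E and C. H is listed earlier → H first.
F and B now also ready, so the ready set is {F, E, C, B}; F is listed earlier → F.
Now E, C and B have their prerequisites met. E is listed earlier, so E next.
Ready: C, G and B. C is listed earlier → C.
Ready: G and B. G is listed earlier → G.
Ready: A and B. A is listed earlier → A.
That leaves B as the only ready step → B.
Next only D has its prerequisites met → D.

H, F, E, C, G, A, B, D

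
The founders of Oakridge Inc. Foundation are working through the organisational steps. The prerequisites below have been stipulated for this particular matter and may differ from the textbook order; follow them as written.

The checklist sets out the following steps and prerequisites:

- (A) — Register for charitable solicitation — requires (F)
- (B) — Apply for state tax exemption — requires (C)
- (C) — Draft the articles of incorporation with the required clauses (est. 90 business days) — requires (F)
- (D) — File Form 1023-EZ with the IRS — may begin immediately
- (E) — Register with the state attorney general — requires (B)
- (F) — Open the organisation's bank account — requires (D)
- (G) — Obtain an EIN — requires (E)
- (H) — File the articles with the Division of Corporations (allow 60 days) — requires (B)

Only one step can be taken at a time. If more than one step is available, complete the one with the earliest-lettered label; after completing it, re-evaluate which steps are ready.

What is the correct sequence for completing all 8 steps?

(D), (F), (A), (C), (B), (E), (G), (H)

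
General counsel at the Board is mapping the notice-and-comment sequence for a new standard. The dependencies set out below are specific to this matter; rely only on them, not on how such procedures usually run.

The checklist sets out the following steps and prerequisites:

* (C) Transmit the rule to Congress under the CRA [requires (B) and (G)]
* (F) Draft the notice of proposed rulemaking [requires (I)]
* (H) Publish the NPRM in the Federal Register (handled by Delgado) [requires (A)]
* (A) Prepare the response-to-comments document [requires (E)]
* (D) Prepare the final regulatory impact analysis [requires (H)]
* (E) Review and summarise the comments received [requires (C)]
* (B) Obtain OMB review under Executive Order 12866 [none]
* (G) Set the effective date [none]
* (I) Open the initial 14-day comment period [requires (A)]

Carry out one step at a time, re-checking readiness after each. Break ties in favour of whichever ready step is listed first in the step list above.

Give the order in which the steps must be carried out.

(B), (G), (C), (E), (A), (H), (D), (I), (F)

Nothing is required for (B) and (G). (B) is listed earlier → (B) first.
(G) is the only step now ready → (G).
(C) needed (B) and (G), now all done → (C).
(E) needed (C), now all done → (E).
That leaves (A) as the only ready step → (A).
(H) and (I) are both available; (H) is listed earlier → (H).
(D) now also ready, so the ready set is {(D), (I)}; (D) is listed earlier → (D).
(I) is the only step now ready → (I).
(F) is the only step now ready → (F).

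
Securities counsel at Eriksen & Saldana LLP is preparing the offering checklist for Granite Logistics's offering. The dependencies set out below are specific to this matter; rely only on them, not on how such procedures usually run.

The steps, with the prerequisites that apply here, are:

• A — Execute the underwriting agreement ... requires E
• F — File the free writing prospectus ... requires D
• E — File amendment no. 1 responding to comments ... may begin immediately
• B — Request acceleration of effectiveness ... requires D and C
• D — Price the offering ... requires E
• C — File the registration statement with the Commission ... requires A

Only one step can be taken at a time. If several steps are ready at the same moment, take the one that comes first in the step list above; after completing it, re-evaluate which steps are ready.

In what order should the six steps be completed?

E, A, D, F, C, B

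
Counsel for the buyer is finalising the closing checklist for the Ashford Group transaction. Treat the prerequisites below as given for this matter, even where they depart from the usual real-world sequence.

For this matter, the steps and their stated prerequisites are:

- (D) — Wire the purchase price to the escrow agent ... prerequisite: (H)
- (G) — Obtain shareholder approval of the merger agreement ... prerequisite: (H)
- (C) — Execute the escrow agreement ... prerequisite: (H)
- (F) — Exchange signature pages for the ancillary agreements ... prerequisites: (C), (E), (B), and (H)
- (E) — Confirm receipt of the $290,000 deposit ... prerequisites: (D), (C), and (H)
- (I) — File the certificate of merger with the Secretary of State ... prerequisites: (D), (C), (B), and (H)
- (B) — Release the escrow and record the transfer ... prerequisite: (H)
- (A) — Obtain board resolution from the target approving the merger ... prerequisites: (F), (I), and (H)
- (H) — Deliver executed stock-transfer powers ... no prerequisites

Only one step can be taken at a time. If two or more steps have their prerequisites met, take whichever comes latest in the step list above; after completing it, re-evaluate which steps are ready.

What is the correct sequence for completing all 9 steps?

(H), (B), (C), (G), (D), (I), (E), (F), (A)

(H) is the only step with nothing outstanding, so it goes first.
Now (B), (C), (G) and (D) have their prerequisites met. (B) is listed later, so (B) next.
Ready: (C), (G) and (D). (C) is listed later → (C).
Now (G) and (D) have their prerequisites met. (G) is listed later, so (G) next.
Next only (D) has its prerequisites met → (D).
Now (I) and (E) have their prerequisites met. (I) is listed later, so (I) next.
Next only (E) has its prerequisites met → (E).
That leaves (F) as the only ready step → (F).
Next only (A) has its prerequisites met → (A).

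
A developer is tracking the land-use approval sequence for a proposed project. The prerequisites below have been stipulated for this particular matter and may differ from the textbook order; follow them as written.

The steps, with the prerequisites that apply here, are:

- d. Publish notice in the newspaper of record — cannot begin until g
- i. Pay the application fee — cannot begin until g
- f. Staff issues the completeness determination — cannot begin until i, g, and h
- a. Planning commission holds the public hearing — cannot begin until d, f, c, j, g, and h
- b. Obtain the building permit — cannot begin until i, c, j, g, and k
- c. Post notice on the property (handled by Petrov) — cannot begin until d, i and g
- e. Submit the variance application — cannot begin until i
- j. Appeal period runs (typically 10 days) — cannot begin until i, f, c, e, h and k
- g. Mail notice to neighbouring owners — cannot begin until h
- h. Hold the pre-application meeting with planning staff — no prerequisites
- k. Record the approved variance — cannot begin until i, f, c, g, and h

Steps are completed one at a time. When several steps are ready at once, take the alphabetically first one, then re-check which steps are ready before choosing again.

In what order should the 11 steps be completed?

h, g, d, i, c, e, f, k, j, a, b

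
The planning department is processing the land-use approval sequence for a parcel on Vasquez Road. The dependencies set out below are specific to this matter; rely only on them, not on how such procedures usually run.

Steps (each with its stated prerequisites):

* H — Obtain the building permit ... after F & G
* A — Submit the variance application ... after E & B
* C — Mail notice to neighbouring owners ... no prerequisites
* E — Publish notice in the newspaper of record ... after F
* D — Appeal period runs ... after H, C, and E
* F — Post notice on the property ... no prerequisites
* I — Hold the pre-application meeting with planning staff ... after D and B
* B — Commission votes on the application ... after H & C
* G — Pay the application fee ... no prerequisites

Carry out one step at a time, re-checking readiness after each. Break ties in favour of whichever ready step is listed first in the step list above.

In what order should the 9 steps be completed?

C F E G H D B A I

Nothing is required for C, F and G. C is listed earlier → C first.
Now F and G have their prerequisites met. F is listed earlier, so F next.
E now also ready, so the ready set is {E, G}; E is listed earlier → E.
G is the only step now ready → G.
Next only H has its prerequisites met → H.
Ready: D and B. D is listed earlier → D.
B needed H and C, now all done → B.
Now A and I have their prerequisites met. A is listed earlier, so A next.
I needed D and B, now all done → I.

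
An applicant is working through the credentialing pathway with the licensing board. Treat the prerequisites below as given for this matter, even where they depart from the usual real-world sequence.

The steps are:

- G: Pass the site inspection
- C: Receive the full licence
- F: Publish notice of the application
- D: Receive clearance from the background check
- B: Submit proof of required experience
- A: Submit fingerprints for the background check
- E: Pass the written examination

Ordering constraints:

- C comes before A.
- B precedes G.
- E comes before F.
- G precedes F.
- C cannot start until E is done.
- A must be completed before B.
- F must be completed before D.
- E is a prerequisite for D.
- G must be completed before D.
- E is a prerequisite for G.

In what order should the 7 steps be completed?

E → C → A → B → G → F → D

E has no prerequisites → E first.
Next only C has its prerequisites met → C.
A needed C, now all done → A.
B is the only step now ready → B.
That leaves G as the only ready step → G.
Next only F has its prerequisites met → F.
D is the only step now ready → D.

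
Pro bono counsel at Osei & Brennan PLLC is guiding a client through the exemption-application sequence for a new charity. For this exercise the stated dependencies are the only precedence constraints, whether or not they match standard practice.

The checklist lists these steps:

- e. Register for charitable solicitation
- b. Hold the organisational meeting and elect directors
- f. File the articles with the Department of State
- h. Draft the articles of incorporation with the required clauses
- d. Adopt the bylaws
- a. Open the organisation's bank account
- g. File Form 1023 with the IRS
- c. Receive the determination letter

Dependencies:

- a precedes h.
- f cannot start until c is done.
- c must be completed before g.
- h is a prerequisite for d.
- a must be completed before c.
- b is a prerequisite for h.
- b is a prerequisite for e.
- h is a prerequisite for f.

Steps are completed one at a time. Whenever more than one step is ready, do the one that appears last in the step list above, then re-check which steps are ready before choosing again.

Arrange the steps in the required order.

a → c → g → b → h → d → f → e

Nothing is required for a and b. a is listed later → a first.
c and b are both available; c is listed later → c.
Now g and b have their prerequisites met. g is listed later, so g next.
That leaves b as the only ready step → b.
Now h and e have their prerequisites met. h is listed later, so h next.
Now d, f and e have their prerequisites met. d is listed later, so d next.
f and e are both available; f is listed later → f.
Next only e has its prerequisites met → e.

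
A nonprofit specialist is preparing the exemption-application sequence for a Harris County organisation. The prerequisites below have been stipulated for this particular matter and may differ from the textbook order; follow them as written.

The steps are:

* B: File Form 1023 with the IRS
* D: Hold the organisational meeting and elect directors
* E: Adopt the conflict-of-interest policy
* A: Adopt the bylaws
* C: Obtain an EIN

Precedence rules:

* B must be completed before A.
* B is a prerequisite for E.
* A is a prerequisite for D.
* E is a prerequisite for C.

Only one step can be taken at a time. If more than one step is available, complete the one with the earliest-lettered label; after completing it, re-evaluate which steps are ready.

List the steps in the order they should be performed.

B, A, D, E, C

B is the only step with nothing outstanding, so it goes first.
Ready: A and E. A has the earlier label → A.
D now also ready, so the ready set is {D, E}; D has the earlier label → D.
That leaves E as the only ready step → E.
C needed E, now all done → C.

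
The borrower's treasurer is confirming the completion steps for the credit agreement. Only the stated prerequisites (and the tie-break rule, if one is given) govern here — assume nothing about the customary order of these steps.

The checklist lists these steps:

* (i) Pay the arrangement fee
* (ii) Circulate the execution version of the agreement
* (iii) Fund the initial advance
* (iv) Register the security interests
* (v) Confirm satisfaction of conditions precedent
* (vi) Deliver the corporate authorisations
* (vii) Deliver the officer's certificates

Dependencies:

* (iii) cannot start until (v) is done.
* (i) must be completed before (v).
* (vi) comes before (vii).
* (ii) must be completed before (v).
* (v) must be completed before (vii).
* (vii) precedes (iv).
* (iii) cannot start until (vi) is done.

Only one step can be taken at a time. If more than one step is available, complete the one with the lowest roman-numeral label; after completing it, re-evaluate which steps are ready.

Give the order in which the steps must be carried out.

(i), (ii) and (vi) have no prerequisites; (i) has the earlier label, so (i) is first.
Now (ii) and (vi) have their prerequisites met. (ii) has the earlier label, so (ii) next.
(v) now also ready, so the ready set is {(v), (vi)}; (v) has the earlier label → (v).
Next only (vi) has its prerequisites met → (vi).
Now (iii) and (vii) have their prerequisites met. (iii) has the earlier label, so (iii) next.
(vii) is the only step now ready → (vii).
(iv) needed (vii), now all done → (iv).

(i), (ii), (v), (vi), (iii), (vii), (iv)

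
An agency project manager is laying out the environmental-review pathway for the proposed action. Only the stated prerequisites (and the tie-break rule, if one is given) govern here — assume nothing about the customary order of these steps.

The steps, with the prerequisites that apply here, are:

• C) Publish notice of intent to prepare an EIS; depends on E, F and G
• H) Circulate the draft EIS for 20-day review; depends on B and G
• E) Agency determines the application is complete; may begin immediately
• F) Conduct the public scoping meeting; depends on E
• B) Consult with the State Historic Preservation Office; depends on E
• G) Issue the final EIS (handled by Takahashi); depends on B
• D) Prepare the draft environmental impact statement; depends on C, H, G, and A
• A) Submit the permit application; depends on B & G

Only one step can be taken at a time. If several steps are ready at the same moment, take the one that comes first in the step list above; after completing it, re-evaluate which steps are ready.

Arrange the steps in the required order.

Only E has no prerequisites, so it is first.
Ready: F and B. F is listed earlier → F.
Next only B has its prerequisites met → B.
That leaves G as the only ready step → G.
Ready: C, H and A. C is listed earlier → C.
Ready: H and A. H is listed earlier → H.
Next only A has its prerequisites met → A.
Next only D has its prerequisites met → D.

E F B G C H A D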